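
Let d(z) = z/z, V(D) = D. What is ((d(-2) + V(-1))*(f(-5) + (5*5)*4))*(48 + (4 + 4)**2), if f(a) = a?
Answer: 0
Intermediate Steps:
d(z) = 1
((d(-2) + V(-1))*(f(-5) + (5*5)*4))*(48 + (4 + 4)**2) = ((1 - 1)*(-5 + (5*5)*4))*(48 + (4 + 4)**2) = (0*(-5 + 25*4))*(48 + 8**2) = (0*(-5 + 100))*(48 + 64) = (0*95)*112 = 0*112 = 0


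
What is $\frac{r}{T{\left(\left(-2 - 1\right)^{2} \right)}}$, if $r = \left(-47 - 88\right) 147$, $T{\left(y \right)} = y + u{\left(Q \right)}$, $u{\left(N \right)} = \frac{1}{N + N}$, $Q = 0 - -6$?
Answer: $- \frac{238140}{109} \approx -2184.8$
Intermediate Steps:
$Q = 6$ ($Q = 0 + 6 = 6$)
$u{\left(N \right)} = \frac{1}{2 N}$
$T{\left(y \right)} = \frac{1}{12} + y$ ($T{\left(y \right)} = y + \frac{1}{2 \cdot 6} = y + \frac{1}{2} \cdot \frac{1}{6} = y + \frac{1}{12} = \frac{1}{12} + y$)
$r = -19845$ ($r = \left(-135\right) 147 = -19845$)
$\frac{r}{T{\left(\left(-2 - 1\right)^{2} \right)}} = - \frac{19845}{\frac{1}{12} + \left(-2 - 1\right)^{2}} = - \frac{19845}{\frac{1}{12} + \left(-3\right)^{2}} = - \frac{19845}{\frac{1}{12} + 9} = - \frac{19845}{\frac{109}{12}} = \left(-19845\right) \frac{12}{109} = - \frac{238140}{109}$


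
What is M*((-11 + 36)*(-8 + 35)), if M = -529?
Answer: -357075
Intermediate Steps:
M*((-11 + 36)*(-8 + 35)) = -529*(-11 + 36)*(-8 + 35) = -13225*27 = -529*675 = -357075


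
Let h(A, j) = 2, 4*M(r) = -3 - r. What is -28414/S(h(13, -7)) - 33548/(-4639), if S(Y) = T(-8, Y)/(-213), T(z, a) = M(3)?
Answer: -18717347984/4639 ≈ -4.0348e+6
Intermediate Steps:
M(r) = -3/4 - r/4 (M(r) = (-3 - r)/4 = -3/4 - r/4)
T(z, a) = -3/2 (T(z, a) = -3/4 - 1/4*3 = -3/4 - 3/4 = -3/2)
S(Y) = 1/142 (S(Y) = -3/2/(-213) = -3/2*(-1/213) = 1/142)
-28414/S(h(13, -7)) - 33548/(-4639) = -28414/1/142 - 33548/(-4639) = -28414*142 - 33548*(-1/4639) = -4034788 + 33548/4639 = -18717347984/4639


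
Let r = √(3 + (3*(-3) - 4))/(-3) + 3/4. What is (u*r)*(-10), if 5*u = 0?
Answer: 0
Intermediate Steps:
u = 0 (u = (⅕)*0 = 0)
r = ¾ - I*√10/3 (r = √(3 + (-9 - 4))*(-⅓) + 3*(¼) = √(3 - 13)*(-⅓) + ¾ = √(-10)*(-⅓) + ¾ = (I*√10)*(-⅓) + ¾ = -I*√10/3 + ¾ = ¾ - I*√10/3 ≈ 0.75 - 1.0541*I)
(u*r)*(-10) = (0*(¾ - I*√10/3))*(-10) = 0*(-10) = 0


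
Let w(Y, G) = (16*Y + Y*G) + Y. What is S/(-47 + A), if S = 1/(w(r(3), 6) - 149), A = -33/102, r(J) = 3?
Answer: 17/64360 ≈ 0.00026414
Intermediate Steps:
A = -11/34 (A = -33*1/102 = -11/34 ≈ -0.32353)
w(Y, G) = 17*Y + G*Y (w(Y, G) = (16*Y + G*Y) + Y = 17*Y + G*Y)
S = -1/80 (S = 1/(3*(17 + 6) - 149) = 1/(3*23 - 149) = 1/(69 - 149) = 1/(-80) = -1/80 ≈ -0.012500)
S/(-47 + A) = -1/(80*(-47 - 11/34)) = -1/(80*(-1609/34)) = -1/80*(-34/1609) = 17/64360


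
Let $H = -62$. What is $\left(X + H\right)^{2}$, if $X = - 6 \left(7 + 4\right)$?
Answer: $16384$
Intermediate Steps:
$X = -66$ ($X = - 6 \cdot 11 = \left(-1\right) 66 = -66$)
$\left(X + H\right)^{2} = \left(-66 - 62\right)^{2} = \left(-128\right)^{2} = 16384$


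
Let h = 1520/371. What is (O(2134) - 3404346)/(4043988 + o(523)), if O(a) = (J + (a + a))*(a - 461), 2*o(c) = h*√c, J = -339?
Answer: 440963097117701067/562739686452209876 - 111686858395*√523/281369843226104938 ≈ 0.78359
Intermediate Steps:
h = 1520/371 (h = 1520*(1/371) = 1520/371 ≈ 4.0970)
o(c) = 760*√c/371 (o(c) = (1520*√c/371)/2 = 760*√c/371)
O(a) = (-461 + a)*(-339 + 2*a) (O(a) = (-339 + (a + a))*(a - 461) = (-339 + 2*a)*(-461 + a) = (-461 + a)*(-339 + 2*a))
(O(2134) - 3404346)/(4043988 + o(523)) = ((156279 - 1261*2134 + 2*2134²) - 3404346)/(4043988 + 760*√523/371) = ((156279 - 2690974 + 2*4553956) - 3404346)/(4043988 + 760*√523/371) = ((156279 - 2690974 + 9107912) - 3404346)/(4043988 + 760*√523/371) = (6573217 - 3404346)/(4043988 + 760*√523/371) = 3168871/(4043988 + 760*√523/371)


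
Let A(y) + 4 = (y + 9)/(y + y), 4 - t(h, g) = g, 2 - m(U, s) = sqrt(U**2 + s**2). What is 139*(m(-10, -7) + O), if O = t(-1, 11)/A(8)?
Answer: 28634/47 - 139*sqrt(149) ≈ -1087.5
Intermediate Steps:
m(U, s) = 2 - sqrt(U**2 + s**2)
t(h, g) = 4 - g
A(y) = -4 + (9 + y)/(2*y) (A(y) = -4 + (y + 9)/(y + y) = -4 + (9 + y)/((2*y)) = -4 + (9 + y)*(1/(2*y)) = -4 + (9 + y)/(2*y))
O = 112/47 (O = (4 - 1*11)/(((1/2)*(9 - 7*8)/8)) = (4 - 11)/(((1/2)*(1/8)*(9 - 56))) = -7/((1/2)*(1/8)*(-47)) = -7/(-47/16) = -7*(-16/47) = 112/47 ≈ 2.3830)
139*(m(-10, -7) + O) = 139*((2 - sqrt((-10)**2 + (-7)**2)) + 112/47) = 139*((2 - sqrt(100 + 49)) + 112/47) = 139*((2 - sqrt(149)) + 112/47) = 139*(206/47 - sqrt(149)) = 28634/47 - 139*sqrt(149)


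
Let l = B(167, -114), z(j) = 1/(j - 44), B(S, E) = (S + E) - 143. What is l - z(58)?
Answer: -1261/14 ≈ -90.071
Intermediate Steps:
B(S, E) = -143 + E + S (B(S, E) = (E + S) - 143 = -143 + E + S)
z(j) = 1/(-44 + j)
l = -90 (l = -143 - 114 + 167 = -90)
l - z(58) = -90 - 1/(-44 + 58) = -90 - 1/14 = -1261/14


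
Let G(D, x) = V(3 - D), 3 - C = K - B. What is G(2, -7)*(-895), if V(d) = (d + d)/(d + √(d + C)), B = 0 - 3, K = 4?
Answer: 1790*I/(√3 - I) ≈ -447.5 + 775.09*I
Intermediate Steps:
B = -3
C = -4 (C = 3 - (4 - 1*(-3)) = 3 - (4 + 3) = 3 - 1*7 = 3 - 7 = -4)
V(d) = 2*d/(d + √(-4 + d)) (V(d) = (d + d)/(d + √(d - 4)) = (2*d)/(d + √(-4 + d)) = 2*d/(d + √(-4 + d)))
G(D, x) = 2*(3 - D)/(3 + √(-1 - D) - D) (G(D, x) = 2*(3 - D)/((3 - D) + √(-4 + (3 - D))) = 2*(3 - D)/((3 - D) + √(-1 - D)) = 2*(3 - D)/(3 + √(-1 - D) - D))
G(2, -7)*(-895) = (2*(3 - 1*2)/(3 + √(-1 - 1*2) - 1*2))*(-895) = (2*(3 - 2)/(3 + √(-1 - 2) - 2))*(-895) = (2*1/(3 + √(-3) - 2))*(-895) = (2*1/(3 + I*√3 - 2))*(-895) = (2*1/(1 + I*√3))*(-895) = (2/(1 + I*√3))*(-895) = -1790/(1 + I*√3)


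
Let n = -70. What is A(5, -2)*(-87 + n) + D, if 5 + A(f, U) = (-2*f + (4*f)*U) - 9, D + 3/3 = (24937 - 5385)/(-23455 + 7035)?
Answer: 41238047/4105 ≈ 10046.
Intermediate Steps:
D = -8993/4105 (D = -1 + (24937 - 5385)/(-23455 + 7035) = -1 + 19552/(-16420) = -1 + 19552*(-1/16420) = -1 - 4888/4105 = -8993/4105 ≈ -2.1907)
A(f, U) = -14 - 2*f + 4*U*f (A(f, U) = -5 + ((-2*f + (4*f)*U) - 9) = -5 + ((-2*f + 4*U*f) - 9) = -5 + (-9 - 2*f + 4*U*f) = -14 - 2*f + 4*U*f)
A(5, -2)*(-87 + n) + D = (-14 - 2*5 + 4*(-2)*5)*(-87 - 70) - 8993/4105 = (-14 - 10 - 40)*(-157) - 8993/4105 = -64*(-157) - 8993/4105 = 10048 - 8993/4105 = 41238047/4105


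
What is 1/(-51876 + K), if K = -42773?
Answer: -1/94649 ≈ -1.0565e-5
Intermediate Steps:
1/(-51876 + K) = 1/(-51876 - 42773) = 1/(-94649) = -1/94649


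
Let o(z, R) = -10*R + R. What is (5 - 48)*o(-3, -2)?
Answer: -774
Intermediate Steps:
o(z, R) = -9*R
(5 - 48)*o(-3, -2) = (5 - 48)*(-9*(-2)) = -43*18 = -774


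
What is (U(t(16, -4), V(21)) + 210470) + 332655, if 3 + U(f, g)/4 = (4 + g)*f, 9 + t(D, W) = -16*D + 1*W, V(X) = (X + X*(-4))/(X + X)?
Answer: 540423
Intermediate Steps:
V(X) = -3/2 (V(X) = (X - 4*X)/((2*X)) = (-3*X)*(1/(2*X)) = -3/2)
t(D, W) = -9 + W - 16*D (t(D, W) = -9 + (-16*D + 1*W) = -9 + (-16*D + W) = -9 + (W - 16*D) = -9 + W - 16*D)
U(f, g) = -12 + 4*f*(4 + g) (U(f, g) = -12 + 4*((4 + g)*f) = -12 + 4*(f*(4 + g)) = -12 + 4*f*(4 + g))
(U(t(16, -4), V(21)) + 210470) + 332655 = ((-12 + 16*(-9 - 4 - 16*16) + 4*(-9 - 4 - 16*16)*(-3/2)) + 210470) + 332655 = ((-12 + 16*(-9 - 4 - 256) + 4*(-9 - 4 - 256)*(-3/2)) + 210470) + 332655 = ((-12 + 16*(-269) + 4*(-269)*(-3/2)) + 210470) + 332655 = ((-12 - 4304 + 1614) + 210470) + 332655 = (-2702 + 210470) + 332655 = 207768 + 332655 = 540423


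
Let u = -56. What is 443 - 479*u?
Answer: 27267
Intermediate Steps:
443 - 479*u = 443 - 479*(-56) = 443 + 26824 = 27267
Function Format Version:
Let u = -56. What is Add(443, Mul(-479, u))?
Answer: 27267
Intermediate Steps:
Add(443, Mul(-479, u)) = Add(443, Mul(-479, -56)) = Add(443, 26824) = 27267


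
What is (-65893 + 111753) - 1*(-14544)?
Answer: 60404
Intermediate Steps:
(-65893 + 111753) - 1*(-14544) = 45860 + 14544 = 60404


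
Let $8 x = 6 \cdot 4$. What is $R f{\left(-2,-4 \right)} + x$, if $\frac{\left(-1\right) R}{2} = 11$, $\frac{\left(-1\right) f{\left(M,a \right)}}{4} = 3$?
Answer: $267$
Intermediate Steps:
$x = 3$ ($x = \frac{6 \cdot 4}{8} = \frac{1}{8} \cdot 24 = 3$)
$f{\left(M,a \right)} = -12$ ($f{\left(M,a \right)} = \left(-4\right) 3 = -12$)
$R = -22$ ($R = \left(-2\right) 11 = -22$)
$R f{\left(-2,-4 \right)} + x = \left(-22\right) \left(-12\right) + 3 = 264 + 3 = 267$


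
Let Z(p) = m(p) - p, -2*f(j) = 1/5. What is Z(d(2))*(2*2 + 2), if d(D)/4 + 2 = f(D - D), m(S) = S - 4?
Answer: -24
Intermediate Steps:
m(S) = -4 + S
f(j) = -⅒ (f(j) = -½/5 = -½*⅕ = -⅒)
d(D) = -42/5 (d(D) = -8 + 4*(-⅒) = -8 - ⅖ = -42/5)
Z(p) = -4 (Z(p) = (-4 + p) - p = -4)
Z(d(2))*(2*2 + 2) = -4*(2*2 + 2) = -4*(4 + 2) = -4*6 = -24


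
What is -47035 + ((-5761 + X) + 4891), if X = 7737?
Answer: -40168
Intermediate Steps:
-47035 + ((-5761 + X) + 4891) = -47035 + ((-5761 + 7737) + 4891) = -47035 + (1976 + 4891) = -47035 + 6867 = -40168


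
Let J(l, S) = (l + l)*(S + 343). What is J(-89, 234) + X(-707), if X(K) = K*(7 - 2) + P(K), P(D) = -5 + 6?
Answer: -106240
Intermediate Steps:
P(D) = 1
J(l, S) = 2*l*(343 + S) (J(l, S) = (2*l)*(343 + S) = 2*l*(343 + S))
X(K) = 1 + 5*K (X(K) = K*(7 - 2) + 1 = K*5 + 1 = 5*K + 1 = 1 + 5*K)
J(-89, 234) + X(-707) = 2*(-89)*(343 + 234) + (1 + 5*(-707)) = 2*(-89)*577 + (1 - 3535) = -102706 - 3534 = -106240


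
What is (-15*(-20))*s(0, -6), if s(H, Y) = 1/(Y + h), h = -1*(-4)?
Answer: -150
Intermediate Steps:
h = 4
s(H, Y) = 1/(4 + Y) (s(H, Y) = 1/(Y + 4) = 1/(4 + Y))
(-15*(-20))*s(0, -6) = (-15*(-20))/(4 - 6) = 300/(-2) = 300*(-½) = -150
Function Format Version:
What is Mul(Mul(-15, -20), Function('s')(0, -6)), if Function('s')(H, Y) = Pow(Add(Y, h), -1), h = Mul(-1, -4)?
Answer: -150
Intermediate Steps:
h = 4
Function('s')(H, Y) = Pow(Add(4, Y), -1) (Function('s')(H, Y) = Pow(Add(Y, 4), -1) = Pow(Add(4, Y), -1))
Mul(Mul(-15, -20), Function('s')(0, -6)) = Mul(Mul(-15, -20), Pow(Add(4, -6), -1)) = Mul(300, Pow(-2, -1)) = Mul(300, Rational(-1, 2)) = -150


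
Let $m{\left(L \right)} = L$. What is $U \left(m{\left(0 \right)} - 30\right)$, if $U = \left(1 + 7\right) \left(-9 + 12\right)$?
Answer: $-720$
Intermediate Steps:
$U = 24$ ($U = 8 \cdot 3 = 24$)
$U \left(m{\left(0 \right)} - 30\right) = 24 \left(0 - 30\right) = 24 \left(-30\right) = -720$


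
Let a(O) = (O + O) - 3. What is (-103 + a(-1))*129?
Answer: -13932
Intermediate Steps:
a(O) = -3 + 2*O (a(O) = 2*O - 3 = -3 + 2*O)
(-103 + a(-1))*129 = (-103 + (-3 + 2*(-1)))*129 = (-103 + (-3 - 2))*129 = (-103 - 5)*129 = -108*129 = -13932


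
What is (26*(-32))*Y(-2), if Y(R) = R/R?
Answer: -832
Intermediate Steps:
Y(R) = 1
(26*(-32))*Y(-2) = (26*(-32))*1 = -832*1 = -832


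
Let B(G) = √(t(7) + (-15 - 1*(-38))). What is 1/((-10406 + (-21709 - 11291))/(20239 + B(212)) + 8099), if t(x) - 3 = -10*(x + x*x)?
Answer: 1105538297937/8951383661958253 - 43406*I*√534/26854150985874759 ≈ 0.0001235 - 3.7352e-11*I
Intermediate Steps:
t(x) = 3 - 10*x - 10*x² (t(x) = 3 - 10*(x + x*x) = 3 - 10*(x + x²) = 3 + (-10*x - 10*x²) = 3 - 10*x - 10*x²)
B(G) = I*√534 (B(G) = √((3 - 10*7 - 10*7²) + (-15 - 1*(-38))) = √((3 - 70 - 10*49) + (-15 + 38)) = √((3 - 70 - 490) + 23) = √(-557 + 23) = √(-534) = I*√534)
1/((-10406 + (-21709 - 11291))/(20239 + B(212)) + 8099) = 1/((-10406 + (-21709 - 11291))/(20239 + I*√534) + 8099) = 1/((-10406 - 33000)/(20239 + I*√534) + 8099) = 1/(-43406/(20239 + I*√534) + 8099) = 1/(8099 - 43406/(20239 + I*√534))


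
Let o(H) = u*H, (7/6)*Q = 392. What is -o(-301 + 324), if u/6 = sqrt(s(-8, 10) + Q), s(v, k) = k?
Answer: -138*sqrt(346) ≈ -2566.9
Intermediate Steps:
Q = 336 (Q = (6/7)*392 = 336)
u = 6*sqrt(346) (u = 6*sqrt(10 + 336) = 6*sqrt(346) ≈ 111.61)
o(H) = 6*H*sqrt(346) (o(H) = (6*sqrt(346))*H = 6*H*sqrt(346))
-o(-301 + 324) = -6*(-301 + 324)*sqrt(346) = -6*23*sqrt(346) = -138*sqrt(346)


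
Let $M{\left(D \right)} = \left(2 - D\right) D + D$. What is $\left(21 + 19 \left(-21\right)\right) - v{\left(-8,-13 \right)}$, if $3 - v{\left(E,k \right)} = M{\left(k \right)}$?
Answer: $-589$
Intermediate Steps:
$M{\left(D \right)} = D + D \left(2 - D\right)$ ($M{\left(D \right)} = D \left(2 - D\right) + D = D + D \left(2 - D\right)$)
$v{\left(E,k \right)} = 3 - k \left(3 - k\right)$
$\left(21 + 19 \left(-21\right)\right) - v{\left(-8,-13 \right)} = \left(21 + 19 \left(-21\right)\right) - \left(3 - 13 \left(-3 - 13\right)\right) = \left(21 - 399\right) - \left(3 - -208\right) = -378 - \left(3 + 208\right) = -378 - 211 = -589$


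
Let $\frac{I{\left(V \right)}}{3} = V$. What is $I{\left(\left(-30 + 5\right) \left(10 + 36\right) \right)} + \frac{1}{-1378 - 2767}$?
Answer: $- \frac{14300251}{4145} \approx -3450.0$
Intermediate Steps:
$I{\left(V \right)} = 3 V$
$I{\left(\left(-30 + 5\right) \left(10 + 36\right) \right)} + \frac{1}{-1378 - 2767} = 3 \left(-30 + 5\right) \left(10 + 36\right) + \frac{1}{-1378 - 2767} = 3 \left(\left(-25\right) 46\right) + \frac{1}{-4145} = 3 \left(-1150\right) - \frac{1}{4145} = -3450 - \frac{1}{4145} = - \frac{14300251}{4145}$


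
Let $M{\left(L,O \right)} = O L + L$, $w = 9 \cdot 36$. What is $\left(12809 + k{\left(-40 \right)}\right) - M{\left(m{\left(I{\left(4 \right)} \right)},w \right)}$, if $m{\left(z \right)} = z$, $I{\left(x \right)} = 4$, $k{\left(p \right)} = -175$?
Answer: $11334$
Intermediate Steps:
$w = 324$
$M{\left(L,O \right)} = L + L O$ ($M{\left(L,O \right)} = L O + L = L + L O$)
$\left(12809 + k{\left(-40 \right)}\right) - M{\left(m{\left(I{\left(4 \right)} \right)},w \right)} = \left(12809 - 175\right) - 4 \left(1 + 324\right) = 12634 - 4 \cdot 325 = 12634 - 1300 = 11334$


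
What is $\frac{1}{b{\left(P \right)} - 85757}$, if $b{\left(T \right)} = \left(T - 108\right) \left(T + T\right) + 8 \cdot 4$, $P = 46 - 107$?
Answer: $- \frac{1}{65107} \approx -1.5359 \cdot 10^{-5}$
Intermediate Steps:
$P = -61$
$b{\left(T \right)} = 32 + 2 T \left(-108 + T\right)$ ($b{\left(T \right)} = \left(-108 + T\right) 2 T + 32 = 2 T \left(-108 + T\right) + 32 = 32 + 2 T \left(-108 + T\right)$)
$\frac{1}{b{\left(P \right)} - 85757} = \frac{1}{\left(32 - -13176 + 2 \left(-61\right)^{2}\right) - 85757} = \frac{1}{\left(32 + 13176 + 2 \cdot 3721\right) - 85757} = \frac{1}{\left(32 + 13176 + 7442\right) - 85757} = \frac{1}{20650 - 85757} = \frac{1}{-65107} = - \frac{1}{65107}$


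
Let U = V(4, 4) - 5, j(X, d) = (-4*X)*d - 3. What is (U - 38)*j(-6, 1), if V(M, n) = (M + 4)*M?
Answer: -231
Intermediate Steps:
j(X, d) = -3 - 4*X*d (j(X, d) = -4*X*d - 3 = -3 - 4*X*d)
V(M, n) = M*(4 + M) (V(M, n) = (4 + M)*M = M*(4 + M))
U = 27 (U = 4*(4 + 4) - 5 = 4*8 - 5 = 32 - 5 = 27)
(U - 38)*j(-6, 1) = (27 - 38)*(-3 - 4*(-6)*1) = -11*(-3 + 24) = -11*21 = -231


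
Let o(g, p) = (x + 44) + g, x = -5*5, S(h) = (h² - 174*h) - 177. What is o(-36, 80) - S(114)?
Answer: 7000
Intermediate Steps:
S(h) = -177 + h² - 174*h
x = -25
o(g, p) = 19 + g (o(g, p) = (-25 + 44) + g = 19 + g)
o(-36, 80) - S(114) = (19 - 36) - (-177 + 114² - 174*114) = -17 - (-177 + 12996 - 19836) = -17 - 1*(-7017) = -17 + 7017 = 7000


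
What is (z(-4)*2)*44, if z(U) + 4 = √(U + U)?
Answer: -352 + 176*I*√2 ≈ -352.0 + 248.9*I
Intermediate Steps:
z(U) = -4 + √2*√U (z(U) = -4 + √(U + U) = -4 + √(2*U) = -4 + √2*√U)
(z(-4)*2)*44 = ((-4 + √2*√(-4))*2)*44 = ((-4 + √2*(2*I))*2)*44 = ((-4 + 2*I*√2)*2)*44 = (-8 + 4*I*√2)*44 = -352 + 176*I*√2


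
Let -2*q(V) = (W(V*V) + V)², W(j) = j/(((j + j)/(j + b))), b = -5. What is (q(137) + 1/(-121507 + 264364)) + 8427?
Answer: -12942059486497/285714 ≈ -4.5297e+7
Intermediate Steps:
W(j) = -5/2 + j/2 (W(j) = j/(((j + j)/(j - 5))) = j/(((2*j)/(-5 + j))) = j/((2*j/(-5 + j))) = j*((-5 + j)/(2*j)) = -5/2 + j/2)
q(V) = -(-5/2 + V + V²/2)²/2 (q(V) = -((-5/2 + (V*V)/2) + V)²/2 = -((-5/2 + V²/2) + V)²/2 = -(-5/2 + V + V²/2)²/2)
(q(137) + 1/(-121507 + 264364)) + 8427 = (-(-5 + 137² + 2*137)²/8 + 1/(-121507 + 264364)) + 8427 = (-(-5 + 18769 + 274)²/8 + 1/142857) + 8427 = (-⅛*19038² + 1/142857) + 8427 = (-⅛*362445444 + 1/142857) + 8427 = (-90611361/2 + 1/142857) + 8427 = -12944467198375/285714 + 8427 = -12942059486497/285714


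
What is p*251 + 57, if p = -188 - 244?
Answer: -108375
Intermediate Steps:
p = -432
p*251 + 57 = -432*251 + 57 = -108432 + 57 = -108375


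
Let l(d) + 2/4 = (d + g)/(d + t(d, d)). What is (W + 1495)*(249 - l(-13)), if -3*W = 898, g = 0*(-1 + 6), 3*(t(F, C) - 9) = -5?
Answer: 1773455/6 ≈ 2.9558e+5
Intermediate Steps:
t(F, C) = 22/3 (t(F, C) = 9 + (1/3)*(-5) = 9 - 5/3 = 22/3)
g = 0 (g = 0*5 = 0)
l(d) = -1/2 + d/(22/3 + d) (l(d) = -1/2 + (d + 0)/(d + 22/3) = -1/2 + d/(22/3 + d))
W = -898/3 (W = -1/3*898 = -898/3 ≈ -299.33)
(W + 1495)*(249 - l(-13)) = (-898/3 + 1495)*(249 - (-22 + 3*(-13))/(2*(22 + 3*(-13)))) = 3587*(249 - (-22 - 39)/(2*(22 - 39)))/3 = 3587*(249 - (-61)/(2*(-17)))/3 = 3587*(249 - (-1)*(-61)/(2*17))/3 = 3587*(249 - 1*61/34)/3 = 3587*(249 - 61/34)/3 = (3587/3)*(8405/34) = 1773455/6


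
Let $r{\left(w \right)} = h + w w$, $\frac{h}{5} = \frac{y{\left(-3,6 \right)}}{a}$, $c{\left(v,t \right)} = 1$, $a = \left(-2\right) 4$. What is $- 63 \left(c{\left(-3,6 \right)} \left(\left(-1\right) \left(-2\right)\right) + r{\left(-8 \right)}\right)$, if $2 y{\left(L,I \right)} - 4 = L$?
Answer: $- \frac{66213}{16} \approx -4138.3$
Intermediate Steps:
$y{\left(L,I \right)} = 2 + \frac{L}{2}$
$a = -8$
$h = - \frac{5}{16}$ ($h = 5 \frac{2 + \frac{1}{2} \left(-3\right)}{-8} = 5 \left(2 - \frac{3}{2}\right) \left(- \frac{1}{8}\right) = 5 \cdot \frac{1}{2} \left(- \frac{1}{8}\right) = 5 \left(- \frac{1}{16}\right) = - \frac{5}{16} \approx -0.3125$)
$r{\left(w \right)} = - \frac{5}{16} + w^{2}$ ($r{\left(w \right)} = - \frac{5}{16} + w w = - \frac{5}{16} + w^{2}$)
$- 63 \left(c{\left(-3,6 \right)} \left(\left(-1\right) \left(-2\right)\right) + r{\left(-8 \right)}\right) = - 63 \left(1 \left(\left(-1\right) \left(-2\right)\right) - \left(\frac{5}{16} - \left(-8\right)^{2}\right)\right) = - 63 \left(1 \cdot 2 + \left(- \frac{5}{16} + 64\right)\right) = - 63 \left(2 + \frac{1019}{16}\right) = \left(-63\right) \frac{1051}{16} = - \frac{66213}{16}$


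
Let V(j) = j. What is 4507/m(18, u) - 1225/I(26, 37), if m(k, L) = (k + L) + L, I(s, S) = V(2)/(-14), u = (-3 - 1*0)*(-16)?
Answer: 982057/114 ≈ 8614.5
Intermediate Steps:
u = 48 (u = (-3 + 0)*(-16) = -3*(-16) = 48)
I(s, S) = -⅐ (I(s, S) = 2/(-14) = 2*(-1/14) = -⅐)
m(k, L) = k + 2*L (m(k, L) = (L + k) + L = k + 2*L)
4507/m(18, u) - 1225/I(26, 37) = 4507/(18 + 2*48) - 1225/(-⅐) = 4507/(18 + 96) - 1225*(-7) = 4507/114 + 8575 = 982057/114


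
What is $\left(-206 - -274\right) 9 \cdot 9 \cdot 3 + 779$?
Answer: $17303$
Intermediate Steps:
$\left(-206 - -274\right) 9 \cdot 9 \cdot 3 + 779 = \left(-206 + 274\right) 81 \cdot 3 + 779 = 68 \cdot 243 + 779 = 16524 + 779 = 17303$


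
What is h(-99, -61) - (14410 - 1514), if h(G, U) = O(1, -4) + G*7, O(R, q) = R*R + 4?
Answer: -13584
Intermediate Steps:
O(R, q) = 4 + R**2 (O(R, q) = R**2 + 4 = 4 + R**2)
h(G, U) = 5 + 7*G (h(G, U) = (4 + 1**2) + G*7 = (4 + 1) + 7*G = 5 + 7*G)
h(-99, -61) - (14410 - 1514) = (5 + 7*(-99)) - (14410 - 1514) = (5 - 693) - 1*12896 = -688 - 12896 = -13584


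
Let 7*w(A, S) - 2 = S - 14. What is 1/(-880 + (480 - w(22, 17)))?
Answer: -7/2805 ≈ -0.0024955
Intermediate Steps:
w(A, S) = -12/7 + S/7 (w(A, S) = 2/7 + (S - 14)/7 = 2/7 + (-14 + S)/7 = 2/7 + (-2 + S/7) = -12/7 + S/7)
1/(-880 + (480 - w(22, 17))) = 1/(-880 + (480 - (-12/7 + (⅐)*17))) = 1/(-880 + (480 - (-12/7 + 17/7))) = 1/(-880 + (480 - 1*5/7)) = 1/(-880 + (480 - 5/7)) = 1/(-880 + 3355/7) = 1/(-2805/7) = -7/2805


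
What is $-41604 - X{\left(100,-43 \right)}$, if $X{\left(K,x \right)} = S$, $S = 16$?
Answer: $-41620$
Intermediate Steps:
$X{\left(K,x \right)} = 16$
$-41604 - X{\left(100,-43 \right)} = -41604 - 16 = -41620$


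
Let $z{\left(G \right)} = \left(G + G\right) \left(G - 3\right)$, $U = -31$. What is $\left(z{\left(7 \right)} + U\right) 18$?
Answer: $450$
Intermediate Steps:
$z{\left(G \right)} = 2 G \left(-3 + G\right)$
$\left(z{\left(7 \right)} + U\right) 18 = \left(2 \cdot 7 \left(-3 + 7\right) - 31\right) 18 = \left(2 \cdot 7 \cdot 4 - 31\right) 18 = \left(56 - 31\right) 18 = 25 \cdot 18 = 450$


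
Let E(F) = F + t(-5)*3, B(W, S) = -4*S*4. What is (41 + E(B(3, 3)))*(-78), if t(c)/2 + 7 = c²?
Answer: -7878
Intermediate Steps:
t(c) = -14 + 2*c²
B(W, S) = -16*S
E(F) = 108 + F (E(F) = F + (-14 + 2*(-5)²)*3 = F + (-14 + 2*25)*3 = F + (-14 + 50)*3 = F + 36*3 = F + 108 = 108 + F)
(41 + E(B(3, 3)))*(-78) = (41 + (108 - 16*3))*(-78) = (41 + (108 - 48))*(-78) = (41 + 60)*(-78) = 101*(-78) = -7878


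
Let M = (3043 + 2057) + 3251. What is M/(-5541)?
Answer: -8351/5541 ≈ -1.5071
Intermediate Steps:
M = 8351 (M = 5100 + 3251 = 8351)
M/(-5541) = 8351/(-5541) = 8351*(-1/5541) = -8351/5541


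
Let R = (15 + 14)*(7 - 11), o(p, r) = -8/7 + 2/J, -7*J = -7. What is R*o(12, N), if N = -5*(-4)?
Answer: -696/7 ≈ -99.429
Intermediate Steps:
J = 1 (J = -1/7*(-7) = 1)
N = 20
o(p, r) = 6/7 (o(p, r) = -8/7 + 2/1 = -8*1/7 + 2*1 = -8/7 + 2 = 6/7)
R = -116 (R = 29*(-4) = -116)
R*o(12, N) = -116*6/7 = -696/7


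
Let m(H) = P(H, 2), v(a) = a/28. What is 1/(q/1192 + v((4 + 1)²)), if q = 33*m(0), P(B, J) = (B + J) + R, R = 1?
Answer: 8344/8143 ≈ 1.0247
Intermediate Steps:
P(B, J) = 1 + B + J (P(B, J) = (B + J) + 1 = 1 + B + J)
v(a) = a/28 (v(a) = a*(1/28) = a/28)
m(H) = 3 + H (m(H) = 1 + H + 2 = 3 + H)
q = 99 (q = 33*(3 + 0) = 33*3 = 99)
1/(q/1192 + v((4 + 1)²)) = 1/(99/1192 + (4 + 1)²/28) = 1/(99*(1/1192) + (1/28)*5²) = 1/(99/1192 + (1/28)*25) = 1/(99/1192 + 25/28) = 1/(8143/8344) = 8344/8143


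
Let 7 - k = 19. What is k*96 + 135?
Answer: -1017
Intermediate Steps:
k = -12 (k = 7 - 1*19 = 7 - 19 = -12)
k*96 + 135 = -12*96 + 135 = -1152 + 135 = -1017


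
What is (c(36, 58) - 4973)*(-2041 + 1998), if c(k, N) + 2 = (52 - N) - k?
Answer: 215731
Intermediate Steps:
c(k, N) = 50 - N - k (c(k, N) = -2 + ((52 - N) - k) = -2 + (52 - N - k) = 50 - N - k)
(c(36, 58) - 4973)*(-2041 + 1998) = ((50 - 1*58 - 1*36) - 4973)*(-2041 + 1998) = ((50 - 58 - 36) - 4973)*(-43) = (-44 - 4973)*(-43) = -5017*(-43) = 215731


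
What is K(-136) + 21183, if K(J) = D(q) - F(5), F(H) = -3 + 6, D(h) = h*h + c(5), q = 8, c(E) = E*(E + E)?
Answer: 21294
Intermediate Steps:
c(E) = 2*E**2 (c(E) = E*(2*E) = 2*E**2)
D(h) = 50 + h**2 (D(h) = h*h + 2*5**2 = h**2 + 2*25 = h**2 + 50 = 50 + h**2)
F(H) = 3
K(J) = 111 (K(J) = (50 + 8**2) - 1*3 = (50 + 64) - 3 = 114 - 3 = 111)
K(-136) + 21183 = 111 + 21183 = 21294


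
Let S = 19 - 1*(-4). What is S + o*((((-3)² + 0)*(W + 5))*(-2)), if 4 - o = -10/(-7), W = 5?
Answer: -3079/7 ≈ -439.86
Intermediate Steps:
S = 23 (S = 19 + 4 = 23)
o = 18/7 (o = 4 - (-10)/(-7) = 4 - (-10)*(-1)/7 = 4 - 1*10/7 = 4 - 10/7 = 18/7 ≈ 2.5714)
S + o*((((-3)² + 0)*(W + 5))*(-2)) = 23 + 18*((((-3)² + 0)*(5 + 5))*(-2))/7 = 23 + 18*(((9 + 0)*10)*(-2))/7 = 23 + 18*((9*10)*(-2))/7 = 23 + 18*(90*(-2))/7 = 23 + (18/7)*(-180) = 23 - 3240/7 = -3079/7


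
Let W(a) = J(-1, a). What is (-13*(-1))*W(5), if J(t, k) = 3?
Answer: 39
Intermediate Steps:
W(a) = 3
(-13*(-1))*W(5) = -13*(-1)*3 = 13*3 = 39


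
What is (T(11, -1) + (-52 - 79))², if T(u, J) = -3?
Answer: 17956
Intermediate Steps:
(T(11, -1) + (-52 - 79))² = (-3 + (-52 - 79))² = (-3 - 131)² = (-134)² = 17956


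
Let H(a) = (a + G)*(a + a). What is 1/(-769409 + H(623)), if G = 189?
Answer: 1/242343 ≈ 4.1264e-6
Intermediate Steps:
H(a) = 2*a*(189 + a) (H(a) = (a + 189)*(a + a) = (189 + a)*(2*a) = 2*a*(189 + a))
1/(-769409 + H(623)) = 1/(-769409 + 2*623*(189 + 623)) = 1/(-769409 + 2*623*812) = 1/(-769409 + 1011752) = 1/242343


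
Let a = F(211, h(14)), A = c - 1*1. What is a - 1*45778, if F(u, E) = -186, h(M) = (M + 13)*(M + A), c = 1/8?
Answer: -45964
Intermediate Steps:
c = ⅛ ≈ 0.12500
A = -7/8 (A = ⅛ - 1*1 = ⅛ - 1 = -7/8 ≈ -0.87500)
h(M) = (13 + M)*(-7/8 + M) (h(M) = (M + 13)*(M - 7/8) = (13 + M)*(-7/8 + M))
a = -186
a - 1*45778 = -186 - 1*45778 = -186 - 45778 = -45964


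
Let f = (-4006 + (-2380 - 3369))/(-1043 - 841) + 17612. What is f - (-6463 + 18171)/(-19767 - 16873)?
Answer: 76008225887/4314360 ≈ 17618.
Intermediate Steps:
f = 33190763/1884 (f = (-4006 - 5749)/(-1884) + 17612 = -9755*(-1/1884) + 17612 = 9755/1884 + 17612 = 33190763/1884 ≈ 17617.)
f - (-6463 + 18171)/(-19767 - 16873) = 33190763/1884 - (-6463 + 18171)/(-19767 - 16873) = 33190763/1884 - 11708/(-36640) = 33190763/1884 - 11708*(-1)/36640 = 33190763/1884 - 1*(-2927/9160) = 33190763/1884 + 2927/9160 = 76008225887/4314360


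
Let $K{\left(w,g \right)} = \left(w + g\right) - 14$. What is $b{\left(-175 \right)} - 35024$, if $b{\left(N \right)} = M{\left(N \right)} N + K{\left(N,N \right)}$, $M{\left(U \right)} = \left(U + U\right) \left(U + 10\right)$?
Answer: $-10141638$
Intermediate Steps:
$M{\left(U \right)} = 2 U \left(10 + U\right)$
$K{\left(w,g \right)} = -14 + g + w$ ($K{\left(w,g \right)} = \left(g + w\right) - 14 = -14 + g + w$)
$b{\left(N \right)} = -14 + 2 N + 2 N^{2} \left(10 + N\right)$ ($b{\left(N \right)} = 2 N \left(10 + N\right) N + \left(-14 + N + N\right) = 2 N^{2} \left(10 + N\right) + \left(-14 + 2 N\right) = -14 + 2 N + 2 N^{2} \left(10 + N\right)$)
$b{\left(-175 \right)} - 35024 = \left(-14 + 2 \left(-175\right) + 2 \left(-175\right)^{2} \left(10 - 175\right)\right) - 35024 = \left(-14 - 350 + 2 \cdot 30625 \left(-165\right)\right) - 35024 = \left(-14 - 350 - 10106250\right) - 35024 = -10106614 - 35024 = -10141638$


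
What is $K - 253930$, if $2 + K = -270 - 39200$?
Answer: $-293402$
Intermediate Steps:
$K = -39472$ ($K = -2 - 39470 = -39472$)
$K - 253930 = -39472 - 253930 = -293402$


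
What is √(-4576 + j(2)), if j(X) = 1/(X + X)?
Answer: I*√18303/2 ≈ 67.644*I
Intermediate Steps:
j(X) = 1/(2*X)
√(-4576 + j(2)) = √(-4576 + (½)/2) = √(-4576 + (½)*(½)) = √(-4576 + ¼) = √(-18303/4) = I*√18303/2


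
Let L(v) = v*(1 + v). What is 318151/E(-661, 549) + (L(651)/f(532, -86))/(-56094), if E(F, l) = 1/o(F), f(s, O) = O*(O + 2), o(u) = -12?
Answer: -18417445789261/4824084 ≈ -3.8178e+6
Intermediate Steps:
f(s, O) = O*(2 + O)
E(F, l) = -1/12 (E(F, l) = 1/(-12) = -1/12)
318151/E(-661, 549) + (L(651)/f(532, -86))/(-56094) = 318151/(-1/12) + ((651*(1 + 651))/((-86*(2 - 86))))/(-56094) = 318151*(-12) + ((651*652)/((-86*(-84))))*(-1/56094) = -3817812 + (424452/7224)*(-1/56094) = -3817812 + (424452*(1/7224))*(-1/56094) = -3817812 + (5053/86)*(-1/56094) = -3817812 - 5053/4824084 = -18417445789261/4824084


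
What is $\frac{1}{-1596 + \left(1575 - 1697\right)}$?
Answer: $- \frac{1}{1718} \approx -0.00058207$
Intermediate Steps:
$\frac{1}{-1596 + \left(1575 - 1697\right)} = \frac{1}{-1596 - 122} = \frac{1}{-1718} = - \frac{1}{1718}$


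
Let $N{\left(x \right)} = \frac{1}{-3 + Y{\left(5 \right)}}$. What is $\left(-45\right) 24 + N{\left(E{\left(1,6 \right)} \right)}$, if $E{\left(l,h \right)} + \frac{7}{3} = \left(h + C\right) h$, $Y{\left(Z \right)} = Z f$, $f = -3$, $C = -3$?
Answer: $- \frac{19441}{18} \approx -1080.1$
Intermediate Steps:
$Y{\left(Z \right)} = - 3 Z$ ($Y{\left(Z \right)} = Z \left(-3\right) = - 3 Z$)
$E{\left(l,h \right)} = - \frac{7}{3} + h \left(-3 + h\right)$ ($E{\left(l,h \right)} = - \frac{7}{3} + \left(h - 3\right) h = - \frac{7}{3} + \left(-3 + h\right) h = - \frac{7}{3} + h \left(-3 + h\right)$)
$N{\left(x \right)} = - \frac{1}{18}$ ($N{\left(x \right)} = \frac{1}{-3 - 15} = \frac{1}{-18} = - \frac{1}{18}$)
$\left(-45\right) 24 + N{\left(E{\left(1,6 \right)} \right)} = \left(-45\right) 24 - \frac{1}{18} = -1080 - \frac{1}{18} = - \frac{19441}{18}$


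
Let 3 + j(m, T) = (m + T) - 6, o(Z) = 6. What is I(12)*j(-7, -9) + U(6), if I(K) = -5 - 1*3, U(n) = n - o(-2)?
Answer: 200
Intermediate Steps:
j(m, T) = -9 + T + m (j(m, T) = -3 + ((m + T) - 6) = -3 + ((T + m) - 6) = -3 + (-6 + T + m) = -9 + T + m)
U(n) = -6 + n (U(n) = n - 1*6 = n - 6 = -6 + n)
I(K) = -8 (I(K) = -5 - 3 = -8)
I(12)*j(-7, -9) + U(6) = -8*(-9 - 9 - 7) + (-6 + 6) = -8*(-25) + 0 = 200 + 0 = 200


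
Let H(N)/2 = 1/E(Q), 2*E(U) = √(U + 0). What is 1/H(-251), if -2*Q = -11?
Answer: √22/8 ≈ 0.58630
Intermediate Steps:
Q = 11/2 (Q = -½*(-11) = 11/2 ≈ 5.5000)
E(U) = √U/2 (E(U) = √(U + 0)/2 = √U/2)
H(N) = 4*√22/11 (H(N) = 2/((√(11/2)/2)) = 2/(((√22/2)/2)) = 2/((√22/4)) = 2*(2*√22/11) = 4*√22/11)
1/H(-251) = 1/(4*√22/11) = √22/8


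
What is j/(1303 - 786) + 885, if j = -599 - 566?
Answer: 456380/517 ≈ 882.75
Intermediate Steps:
j = -1165
j/(1303 - 786) + 885 = -1165/(1303 - 786) + 885 = -1165/517 + 885 = 456380/517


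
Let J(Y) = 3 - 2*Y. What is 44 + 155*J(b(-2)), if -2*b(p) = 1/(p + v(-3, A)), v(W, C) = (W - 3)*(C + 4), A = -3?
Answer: 3917/8 ≈ 489.63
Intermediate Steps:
v(W, C) = (-3 + W)*(4 + C)
b(p) = -1/(2*(-6 + p)) (b(p) = -1/(2*(p + (-12 - 3*(-3) + 4*(-3) - 3*(-3)))) = -1/(2*(p + (-12 + 9 - 12 + 9))) = -1/(2*(p - 6)) = -1/(2*(-6 + p)))
44 + 155*J(b(-2)) = 44 + 155*(3 - (-2)/(-12 + 2*(-2))) = 44 + 155*(3 - (-2)/(-12 - 4)) = 44 + 155*(3 - (-2)/(-16)) = 44 + 155*(3 - (-2)*(-1)/16) = 44 + 155*(3 - 2*1/16) = 44 + 155*(3 - ⅛) = 44 + 155*(23/8) = 44 + 3565/8 = 3917/8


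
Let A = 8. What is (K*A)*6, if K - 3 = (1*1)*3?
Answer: 288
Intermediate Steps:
K = 6 (K = 3 + (1*1)*3 = 3 + 1*3 = 3 + 3 = 6)
(K*A)*6 = (6*8)*6 = 48*6 = 288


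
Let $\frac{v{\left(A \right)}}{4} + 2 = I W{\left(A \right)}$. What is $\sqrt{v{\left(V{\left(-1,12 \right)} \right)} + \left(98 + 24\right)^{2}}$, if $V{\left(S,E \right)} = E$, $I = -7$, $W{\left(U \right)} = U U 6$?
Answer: $2 i \sqrt{2329} \approx 96.519 i$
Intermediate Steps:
$W{\left(U \right)} = 6 U^{2}$ ($W{\left(U \right)} = U^{2} \cdot 6 = 6 U^{2}$)
$v{\left(A \right)} = -8 - 168 A^{2}$ ($v{\left(A \right)} = -8 + 4 \left(- 7 \cdot 6 A^{2}\right) = -8 + 4 \left(- 42 A^{2}\right) = -8 - 168 A^{2}$)
$\sqrt{v{\left(V{\left(-1,12 \right)} \right)} + \left(98 + 24\right)^{2}} = \sqrt{\left(-8 - 168 \cdot 12^{2}\right) + \left(98 + 24\right)^{2}} = \sqrt{\left(-8 - 24192\right) + 122^{2}} = \sqrt{\left(-8 - 24192\right) + 14884} = \sqrt{-24200 + 14884} = \sqrt{-9316} = 2 i \sqrt{2329}$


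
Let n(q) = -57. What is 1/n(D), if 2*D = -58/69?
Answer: -1/57 ≈ -0.017544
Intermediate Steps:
D = -29/69 (D = (-58/69)/2 = (-58*1/69)/2 = (½)*(-58/69) = -29/69 ≈ -0.42029)
1/n(D) = 1/(-57) = -1/57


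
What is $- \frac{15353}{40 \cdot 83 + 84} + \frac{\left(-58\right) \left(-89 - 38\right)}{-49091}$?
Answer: $- \frac{778767987}{167105764} \approx -4.6603$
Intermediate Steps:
$- \frac{15353}{40 \cdot 83 + 84} + \frac{\left(-58\right) \left(-89 - 38\right)}{-49091} = - \frac{15353}{3320 + 84} + \left(-58\right) \left(-127\right) \left(- \frac{1}{49091}\right) = - \frac{15353}{3404} + 7366 \left(- \frac{1}{49091}\right) = \left(-15353\right) \frac{1}{3404} - \frac{7366}{49091} = - \frac{15353}{3404} - \frac{7366}{49091} = - \frac{778767987}{167105764}$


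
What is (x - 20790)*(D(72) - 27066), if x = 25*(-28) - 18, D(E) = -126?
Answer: 584845536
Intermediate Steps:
x = -718 (x = -700 - 18 = -718)
(x - 20790)*(D(72) - 27066) = (-718 - 20790)*(-126 - 27066) = -21508*(-27192) = 584845536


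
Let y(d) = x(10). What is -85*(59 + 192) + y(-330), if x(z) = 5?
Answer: -21330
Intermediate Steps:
y(d) = 5
-85*(59 + 192) + y(-330) = -85*(59 + 192) + 5 = -85*251 + 5 = -21335 + 5 = -21330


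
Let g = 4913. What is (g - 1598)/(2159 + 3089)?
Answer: 3315/5248 ≈ 0.63167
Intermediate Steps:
(g - 1598)/(2159 + 3089) = (4913 - 1598)/(2159 + 3089) = 3315/5248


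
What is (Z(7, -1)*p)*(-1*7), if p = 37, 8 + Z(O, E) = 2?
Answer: 1554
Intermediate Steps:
Z(O, E) = -6 (Z(O, E) = -8 + 2 = -6)
(Z(7, -1)*p)*(-1*7) = (-6*37)*(-1*7) = -222*(-7) = 1554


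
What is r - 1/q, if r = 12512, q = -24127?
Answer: 301877025/24127 ≈ 12512.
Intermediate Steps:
r - 1/q = 12512 - 1/(-24127) = 12512 - 1*(-1/24127) = 12512 + 1/24127 = 301877025/24127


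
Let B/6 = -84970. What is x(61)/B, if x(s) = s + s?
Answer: -61/254910 ≈ -0.00023930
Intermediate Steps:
B = -509820 (B = 6*(-84970) = -509820)
x(s) = 2*s
x(61)/B = (2*61)/(-509820) = 122*(-1/509820) = -61/254910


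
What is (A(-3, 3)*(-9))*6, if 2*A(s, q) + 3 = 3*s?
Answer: 324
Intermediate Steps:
A(s, q) = -3/2 + 3*s/2 (A(s, q) = -3/2 + (3*s)/2 = -3/2 + 3*s/2)
(A(-3, 3)*(-9))*6 = ((-3/2 + (3/2)*(-3))*(-9))*6 = ((-3/2 - 9/2)*(-9))*6 = -6*(-9)*6 = 54*6 = 324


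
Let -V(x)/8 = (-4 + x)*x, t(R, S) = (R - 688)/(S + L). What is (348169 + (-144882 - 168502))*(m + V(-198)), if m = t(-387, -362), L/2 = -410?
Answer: -4385241766095/394 ≈ -1.1130e+10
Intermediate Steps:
L = -820 (L = 2*(-410) = -820)
t(R, S) = (-688 + R)/(-820 + S) (t(R, S) = (R - 688)/(S - 820) = (-688 + R)/(-820 + S))
m = 1075/1182 (m = (-688 - 387)/(-820 - 362) = -1075/(-1182) = -1/1182*(-1075) = 1075/1182 ≈ 0.90948)
V(x) = -8*x*(-4 + x) (V(x) = -8*(-4 + x)*x = -8*x*(-4 + x))
(348169 + (-144882 - 168502))*(m + V(-198)) = (348169 + (-144882 - 168502))*(1075/1182 + 8*(-198)*(4 - 1*(-198))) = (348169 - 313384)*(1075/1182 + 8*(-198)*(4 + 198)) = 34785*(1075/1182 + 8*(-198)*202) = 34785*(1075/1182 - 319968) = 34785*(-378201101/1182) = -4385241766095/394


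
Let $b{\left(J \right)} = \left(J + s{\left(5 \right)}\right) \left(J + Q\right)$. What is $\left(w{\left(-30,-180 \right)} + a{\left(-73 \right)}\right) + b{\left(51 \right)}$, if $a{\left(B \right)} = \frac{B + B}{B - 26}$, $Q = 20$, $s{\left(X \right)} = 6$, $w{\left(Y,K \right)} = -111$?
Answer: $\frac{389810}{99} \approx 3937.5$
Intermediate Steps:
$a{\left(B \right)} = \frac{2 B}{-26 + B}$
$b{\left(J \right)} = \left(6 + J\right) \left(20 + J\right)$ ($b{\left(J \right)} = \left(J + 6\right) \left(J + 20\right) = \left(6 + J\right) \left(20 + J\right)$)
$\left(w{\left(-30,-180 \right)} + a{\left(-73 \right)}\right) + b{\left(51 \right)} = \left(-111 + 2 \left(-73\right) \frac{1}{-26 - 73}\right) + \left(120 + 51^{2} + 26 \cdot 51\right) = \left(-111 + 2 \left(-73\right) \frac{1}{-99}\right) + \left(120 + 2601 + 1326\right) = \left(-111 + 2 \left(-73\right) \left(- \frac{1}{99}\right)\right) + 4047 = \left(-111 + \frac{146}{99}\right) + 4047 = - \frac{10843}{99} + 4047 = \frac{389810}{99}$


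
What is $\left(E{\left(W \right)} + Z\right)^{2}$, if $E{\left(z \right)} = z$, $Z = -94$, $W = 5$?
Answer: $7921$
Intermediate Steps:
$\left(E{\left(W \right)} + Z\right)^{2} = \left(5 - 94\right)^{2} = \left(-89\right)^{2} = 7921$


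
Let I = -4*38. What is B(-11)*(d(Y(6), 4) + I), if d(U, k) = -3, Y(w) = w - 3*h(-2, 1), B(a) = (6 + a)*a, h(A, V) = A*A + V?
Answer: -8525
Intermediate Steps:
h(A, V) = V + A² (h(A, V) = A² + V = V + A²)
B(a) = a*(6 + a)
Y(w) = -15 + w (Y(w) = w - 3*(1 + (-2)²) = w - 3*(1 + 4) = w - 3*5 = w - 15 = -15 + w)
I = -152
B(-11)*(d(Y(6), 4) + I) = (-11*(6 - 11))*(-3 - 152) = -11*(-5)*(-155) = 55*(-155) = -8525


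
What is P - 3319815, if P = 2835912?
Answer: -483903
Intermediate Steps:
P - 3319815 = 2835912 - 3319815 = -483903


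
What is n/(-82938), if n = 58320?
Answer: -9720/13823 ≈ -0.70318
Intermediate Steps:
n/(-82938) = 58320/(-82938) = 58320*(-1/82938) = -9720/13823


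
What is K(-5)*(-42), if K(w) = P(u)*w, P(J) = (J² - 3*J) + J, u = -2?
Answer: 1680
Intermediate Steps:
P(J) = J² - 2*J
K(w) = 8*w (K(w) = (-2*(-2 - 2))*w = (-2*(-4))*w = 8*w)
K(-5)*(-42) = (8*(-5))*(-42) = -40*(-42) = 1680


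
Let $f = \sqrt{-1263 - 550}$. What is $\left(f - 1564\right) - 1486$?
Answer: $-3050 + 7 i \sqrt{37} \approx -3050.0 + 42.579 i$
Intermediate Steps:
$f = 7 i \sqrt{37}$ ($f = \sqrt{-1813} = 7 i \sqrt{37} \approx 42.579 i$)
$\left(f - 1564\right) - 1486 = \left(7 i \sqrt{37} - 1564\right) - 1486 = \left(-1564 + 7 i \sqrt{37}\right) - 1486 = -3050 + 7 i \sqrt{37}$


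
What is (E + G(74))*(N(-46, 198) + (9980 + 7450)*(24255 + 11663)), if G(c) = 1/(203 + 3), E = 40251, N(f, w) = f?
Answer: 2595514460897329/103 ≈ 2.5199e+13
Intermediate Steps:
G(c) = 1/206
(E + G(74))*(N(-46, 198) + (9980 + 7450)*(24255 + 11663)) = (40251 + 1/206)*(-46 + (9980 + 7450)*(24255 + 11663)) = 8291707*(-46 + 17430*35918)/206 = 8291707*(-46 + 626050740)/206 = (8291707/206)*626050694 = 2595514460897329/103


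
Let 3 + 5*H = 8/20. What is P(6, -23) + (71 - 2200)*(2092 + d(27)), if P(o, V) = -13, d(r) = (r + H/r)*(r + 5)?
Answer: -4247116811/675 ≈ -6.2920e+6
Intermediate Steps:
H = -13/25 (H = -3/5 + (8/20)/5 = -3/5 + (8*(1/20))/5 = -3/5 + (1/5)*(2/5) = -3/5 + 2/25 = -13/25 ≈ -0.52000)
d(r) = (5 + r)*(r - 13/(25*r)) (d(r) = (r - 13/(25*r))*(r + 5) = (r - 13/(25*r))*(5 + r) = (5 + r)*(r - 13/(25*r)))
P(6, -23) + (71 - 2200)*(2092 + d(27)) = -13 + (71 - 2200)*(2092 + (-13/25 + 27**2 + 5*27 - 13/5/27)) = -13 - 2129*(2092 + (-13/25 + 729 + 135 - 13/5*1/27)) = -13 - 2129*(2092 + (-13/25 + 729 + 135 - 13/135)) = -13 - 2129*(2092 + 582784/675) = -13 - 2129*1994884/675 = -13 - 4247108036/675 = -4247116811/675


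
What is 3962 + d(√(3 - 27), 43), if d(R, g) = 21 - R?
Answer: 3983 - 2*I*√6 ≈ 3983.0 - 4.899*I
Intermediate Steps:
3962 + d(√(3 - 27), 43) = 3962 + (21 - √(3 - 27)) = 3962 + (21 - √(-24)) = 3962 + (21 - 2*I*√6) = 3983 - 2*I*√6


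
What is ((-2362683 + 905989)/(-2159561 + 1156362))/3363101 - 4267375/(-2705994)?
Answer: 14397527882082693961/9129643726470533406 ≈ 1.5770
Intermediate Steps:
((-2362683 + 905989)/(-2159561 + 1156362))/3363101 - 4267375/(-2705994) = -1456694/(-1003199)*(1/3363101) - 4267375*(-1/2705994) = -1456694*(-1/1003199)*(1/3363101) + 4267375/2705994 = (1456694/1003199)*(1/3363101) + 4267375/2705994 = 1456694/3373859560099 + 4267375/2705994 = 14397527882082693961/9129643726470533406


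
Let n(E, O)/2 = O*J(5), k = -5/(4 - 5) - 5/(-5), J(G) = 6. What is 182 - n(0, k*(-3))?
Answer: 398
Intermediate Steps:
k = 6 (k = -5/(-1) - 5*(-1/5) = -5*(-1) + 1 = 5 + 1 = 6)
n(E, O) = 12*O (n(E, O) = 2*(O*6) = 2*(6*O) = 12*O)
182 - n(0, k*(-3)) = 182 - 12*6*(-3) = 182 - 12*(-18) = 182 - 1*(-216) = 182 + 216 = 398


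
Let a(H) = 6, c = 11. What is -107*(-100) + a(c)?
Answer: 10706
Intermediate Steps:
-107*(-100) + a(c) = -107*(-100) + 6 = 10700 + 6 = 10706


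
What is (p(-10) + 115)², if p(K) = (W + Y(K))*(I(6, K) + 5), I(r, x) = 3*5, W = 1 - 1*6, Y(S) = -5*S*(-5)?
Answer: 24850225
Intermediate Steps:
Y(S) = 25*S
W = -5 (W = 1 - 6 = -5)
I(r, x) = 15
p(K) = -100 + 500*K (p(K) = (-5 + 25*K)*(15 + 5) = (-5 + 25*K)*20 = -100 + 500*K)
(p(-10) + 115)² = ((-100 + 500*(-10)) + 115)² = ((-100 - 5000) + 115)² = (-5100 + 115)² = (-4985)² = 24850225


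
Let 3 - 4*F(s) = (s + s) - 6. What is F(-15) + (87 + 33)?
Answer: 519/4 ≈ 129.75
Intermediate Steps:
F(s) = 9/4 - s/2 (F(s) = ¾ - ((s + s) - 6)/4 = ¾ - (2*s - 6)/4 = ¾ - (-6 + 2*s)/4 = ¾ + (3/2 - s/2) = 9/4 - s/2)
F(-15) + (87 + 33) = (9/4 - ½*(-15)) + (87 + 33) = (9/4 + 15/2) + 120 = 39/4 + 120 = 519/4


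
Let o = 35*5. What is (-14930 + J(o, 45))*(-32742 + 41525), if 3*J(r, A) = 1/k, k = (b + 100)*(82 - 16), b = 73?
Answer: -4491733519477/34254 ≈ -1.3113e+8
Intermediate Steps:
o = 175
k = 11418 (k = (73 + 100)*(82 - 16) = 173*66 = 11418)
J(r, A) = 1/34254 (J(r, A) = (⅓)/11418 = (⅓)*(1/11418) = 1/34254)
(-14930 + J(o, 45))*(-32742 + 41525) = (-14930 + 1/34254)*(-32742 + 41525) = -511412219/34254*8783 = -4491733519477/34254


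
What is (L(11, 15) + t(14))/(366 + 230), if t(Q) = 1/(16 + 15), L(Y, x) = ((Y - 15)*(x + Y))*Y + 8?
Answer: -35215/18476 ≈ -1.9060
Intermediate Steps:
L(Y, x) = 8 + Y*(-15 + Y)*(Y + x) (L(Y, x) = ((-15 + Y)*(Y + x))*Y + 8 = Y*(-15 + Y)*(Y + x) + 8 = 8 + Y*(-15 + Y)*(Y + x))
t(Q) = 1/31
(L(11, 15) + t(14))/(366 + 230) = ((8 + 11³ - 15*11² + 15*11² - 15*11*15) + 1/31)/(366 + 230) = ((8 + 1331 - 15*121 + 15*121 - 2475) + 1/31)/596 = ((8 + 1331 - 1815 + 1815 - 2475) + 1/31)*(1/596) = (-1136 + 1/31)*(1/596) = -35215/31*1/596 = -35215/18476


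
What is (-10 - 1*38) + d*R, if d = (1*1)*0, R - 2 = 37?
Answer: -48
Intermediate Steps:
R = 39 (R = 2 + 37 = 39)
d = 0 (d = 1*0 = 0)
(-10 - 1*38) + d*R = (-10 - 1*38) + 0*39 = (-10 - 38) + 0 = -48 + 0 = -48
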